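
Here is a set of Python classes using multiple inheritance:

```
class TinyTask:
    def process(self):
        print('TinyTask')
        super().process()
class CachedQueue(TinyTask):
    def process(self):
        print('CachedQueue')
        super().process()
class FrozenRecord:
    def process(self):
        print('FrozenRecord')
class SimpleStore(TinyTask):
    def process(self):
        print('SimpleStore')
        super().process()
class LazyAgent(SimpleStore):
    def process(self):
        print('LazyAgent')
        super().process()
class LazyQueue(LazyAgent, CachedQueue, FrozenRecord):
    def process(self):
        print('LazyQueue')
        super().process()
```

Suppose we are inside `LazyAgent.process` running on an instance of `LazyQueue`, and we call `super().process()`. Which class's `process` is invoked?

SimpleStore

L[LazyQueue] = LazyQueue + merge(L[LazyAgent], L[CachedQueue], L[FrozenRecord], [LazyAgent CachedQueue FrozenRecord])
  take LazyAgent:  [LazyAgent SimpleStore TinyTask object] + [CachedQueue TinyTask object] + [FrozenRecord object] + [LazyAgent CachedQueue FrozenRecord]
  take SimpleStore:  [SimpleStore TinyTask object] + [CachedQueue TinyTask object] + [FrozenRecord object] + [CachedQueue FrozenRecord]
  take CachedQueue:  [TinyTask object] + [CachedQueue TinyTask object] + [FrozenRecord object] + [CachedQueue FrozenRecord]
  take TinyTask:  [TinyTask object] + [TinyTask object] + [FrozenRecord object] + [FrozenRecord]
  take FrozenRecord:  [object] + [object] + [FrozenRecord object] + [FrozenRecord]
  take object:  [object] + [object] + [object]
MRO: LazyQueue LazyAgent SimpleStore CachedQueue TinyTask FrozenRecord object
super() in LazyAgent.process on a LazyQueue instance goes to the class after LazyAgent in LazyQueue's MRO: SimpleStore.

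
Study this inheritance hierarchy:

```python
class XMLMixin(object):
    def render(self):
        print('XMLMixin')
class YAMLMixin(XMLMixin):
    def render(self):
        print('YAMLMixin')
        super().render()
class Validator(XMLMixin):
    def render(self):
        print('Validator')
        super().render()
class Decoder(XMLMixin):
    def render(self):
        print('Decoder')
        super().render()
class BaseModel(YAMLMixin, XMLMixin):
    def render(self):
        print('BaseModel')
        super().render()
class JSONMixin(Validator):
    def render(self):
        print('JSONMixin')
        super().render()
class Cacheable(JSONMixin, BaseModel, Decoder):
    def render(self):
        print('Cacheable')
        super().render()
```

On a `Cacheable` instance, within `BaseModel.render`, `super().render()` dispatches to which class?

L[Cacheable] = Cacheable + merge(L[JSONMixin], L[BaseModel], L[Decoder], [JSONMixin BaseModel Decoder])
  take JSONMixin:  [JSONMixin Validator XMLMixin object] + [BaseModel YAMLMixin XMLMixin object] + [Decoder XMLMixin object] + [JSONMixin BaseModel Decoder]
  take Validator:  [Validator XMLMixin object] + [BaseModel YAMLMixin XMLMixin object] + [Decoder XMLMixin object] + [BaseModel Decoder]
  take BaseModel:  [XMLMixin object] + [BaseModel YAMLMixin XMLMixin object] + [Decoder XMLMixin object] + [BaseModel Decoder]
  take YAMLMixin:  [XMLMixin object] + [YAMLMixin XMLMixin object] + [Decoder XMLMixin object] + [Decoder]
  take Decoder:  [XMLMixin object] + [XMLMixin object] + [Decoder XMLMixin object] + [Decoder]
  take XMLMixin:  [XMLMixin object] + [XMLMixin object] + [XMLMixin object]
  take object:  [object] + [object] + [object]
MRO: Cacheable JSONMixin Validator BaseModel YAMLMixin Decoder XMLMixin object
super() in BaseModel.render on a Cacheable instance goes to the class after BaseModel in Cacheable's MRO: YAMLMixin.

YAMLMixin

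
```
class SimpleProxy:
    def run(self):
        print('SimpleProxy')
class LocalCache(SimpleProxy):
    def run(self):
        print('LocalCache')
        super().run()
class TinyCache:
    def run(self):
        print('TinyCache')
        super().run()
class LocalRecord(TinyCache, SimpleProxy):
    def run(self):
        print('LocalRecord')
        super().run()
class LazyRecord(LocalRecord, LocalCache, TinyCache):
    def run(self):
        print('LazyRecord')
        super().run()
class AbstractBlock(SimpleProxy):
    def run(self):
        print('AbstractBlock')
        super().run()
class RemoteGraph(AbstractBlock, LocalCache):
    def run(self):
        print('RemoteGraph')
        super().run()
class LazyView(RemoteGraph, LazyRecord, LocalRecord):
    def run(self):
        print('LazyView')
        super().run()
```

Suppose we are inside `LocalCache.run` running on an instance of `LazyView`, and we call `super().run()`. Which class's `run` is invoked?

TinyCache

L[LazyView] = LazyView + merge(L[RemoteGraph], L[LazyRecord], L[LocalRecord], [RemoteGraph LazyRecord LocalRecord])
  take RemoteGraph:  [RemoteGraph AbstractBlock LocalCache SimpleProxy object] + [LazyRecord LocalRecord LocalCache TinyCache SimpleProxy object] + [LocalRecord TinyCache SimpleProxy object] + [RemoteGraph LazyRecord LocalRecord]
  take AbstractBlock:  [AbstractBlock LocalCache SimpleProxy object] + [LazyRecord LocalRecord LocalCache TinyCache SimpleProxy object] + [LocalRecord TinyCache SimpleProxy object] + [LazyRecord LocalRecord]
  take LazyRecord:  [LocalCache SimpleProxy object] + [LazyRecord LocalRecord LocalCache TinyCache SimpleProxy object] + [LocalRecord TinyCache SimpleProxy object] + [LazyRecord LocalRecord]
  take LocalRecord:  [LocalCache SimpleProxy object] + [LocalRecord LocalCache TinyCache SimpleProxy object] + [LocalRecord TinyCache SimpleProxy object] + [LocalRecord]
  take LocalCache:  [LocalCache SimpleProxy object] + [LocalCache TinyCache SimpleProxy object] + [TinyCache SimpleProxy object]
  take TinyCache:  [SimpleProxy object] + [TinyCache SimpleProxy object] + [TinyCache SimpleProxy object]
  take SimpleProxy:  [SimpleProxy object] + [SimpleProxy object] + [SimpleProxy object]
  take object:  [object] + [object] + [object]
MRO: LazyView RemoteGraph AbstractBlock LazyRecord LocalRecord LocalCache TinyCache SimpleProxy object
super() in LocalCache.run on a LazyView instance goes to the class after LocalCache in LazyView's MRO: TinyCache.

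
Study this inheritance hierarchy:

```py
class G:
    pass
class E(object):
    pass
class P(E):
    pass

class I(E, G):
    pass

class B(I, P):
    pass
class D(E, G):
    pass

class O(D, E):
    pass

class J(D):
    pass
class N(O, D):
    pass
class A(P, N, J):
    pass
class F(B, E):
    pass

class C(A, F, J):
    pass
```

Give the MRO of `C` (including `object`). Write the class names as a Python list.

[C, A, F, B, I, P, N, O, J, D, E, G, object]

L[C] = C + merge(L[A], L[F], L[J], [A F J])
  take A:  [A P N O J D E G object] + [F B I P E G object] + [J D E G object] + [A F J]
  take F:  [P N O J D E G object] + [F B I P E G object] + [J D E G object] + [F J]
  take B:  [P N O J D E G object] + [B I P E G object] + [J D E G object] + [J]
  take I:  [P N O J D E G object] + [I P E G object] + [J D E G object] + [J]
  take P:  [P N O J D E G object] + [P E G object] + [J D E G object] + [J]
  take N:  [N O J D E G object] + [E G object] + [J D E G object] + [J]
  take O:  [O J D E G object] + [E G object] + [J D E G object] + [J]
  take J:  [J D E G object] + [E G object] + [J D E G object] + [J]
  take D:  [D E G object] + [E G object] + [D E G object]
  take E:  [E G object] + [E G object] + [E G object]
  take G:  [G object] + [G object] + [G object]
  take object:  [object] + [object] + [object]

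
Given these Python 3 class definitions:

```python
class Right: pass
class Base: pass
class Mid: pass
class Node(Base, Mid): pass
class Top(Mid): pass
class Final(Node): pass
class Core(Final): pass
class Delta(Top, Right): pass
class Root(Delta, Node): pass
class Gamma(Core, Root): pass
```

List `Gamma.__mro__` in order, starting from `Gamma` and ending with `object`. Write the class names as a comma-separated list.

L[Gamma] = Gamma + merge(L[Core], L[Root], [Core Root])
  take Core:  [Core Final Node Base Mid object] + [Root Delta Top Node Base Mid Right object] + [Core Root]
  take Final:  [Final Node Base Mid object] + [Root Delta Top Node Base Mid Right object] + [Root]
  take Root:  [Node Base Mid object] + [Root Delta Top Node Base Mid Right object] + [Root]
  take Delta:  [Node Base Mid object] + [Delta Top Node Base Mid Right object]
  take Top:  [Node Base Mid object] + [Top Node Base Mid Right object]
  take Node:  [Node Base Mid object] + [Node Base Mid Right object]
  take Base:  [Base Mid object] + [Base Mid Right object]
  take Mid:  [Mid object] + [Mid Right object]
  take Right:  [object] + [Right object]
  take object:  [object] + [object]

Gamma, Core, Final, Root, Delta, Top, Node, Base, Mid, Right, object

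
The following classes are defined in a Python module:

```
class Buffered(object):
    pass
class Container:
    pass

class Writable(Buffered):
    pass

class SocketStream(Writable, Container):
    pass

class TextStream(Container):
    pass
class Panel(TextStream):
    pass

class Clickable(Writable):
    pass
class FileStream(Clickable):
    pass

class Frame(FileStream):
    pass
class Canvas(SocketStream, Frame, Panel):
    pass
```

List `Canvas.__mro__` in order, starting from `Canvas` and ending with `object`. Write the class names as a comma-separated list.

Canvas, SocketStream, Frame, FileStream, Clickable, Writable, Buffered, Panel, TextStream, Container, object

L[Canvas] = Canvas + merge(L[SocketStream], L[Frame], L[Panel], [SocketStream Frame Panel])
  take SocketStream:  [SocketStream Writable Buffered Container object] + [Frame FileStream Clickable Writable Buffered object] + [Panel TextStream Container object] + [SocketStream Frame Panel]
  take Frame:  [Writable Buffered Container object] + [Frame FileStream Clickable Writable Buffered object] + [Panel TextStream Container object] + [Frame Panel]
  take FileStream:  [Writable Buffered Container object] + [FileStream Clickable Writable Buffered object] + [Panel TextStream Container object] + [Panel]
  take Clickable:  [Writable Buffered Container object] + [Clickable Writable Buffered object] + [Panel TextStream Container object] + [Panel]
  take Writable:  [Writable Buffered Container object] + [Writable Buffered object] + [Panel TextStream Container object] + [Panel]
  take Buffered:  [Buffered Container object] + [Buffered object] + [Panel TextStream Container object] + [Panel]
  take Panel:  [Container object] + [object] + [Panel TextStream Container object] + [Panel]
  take TextStream:  [Container object] + [object] + [TextStream Container object]
  take Container:  [Container object] + [object] + [Container object]
  take object:  [object] + [object] + [object]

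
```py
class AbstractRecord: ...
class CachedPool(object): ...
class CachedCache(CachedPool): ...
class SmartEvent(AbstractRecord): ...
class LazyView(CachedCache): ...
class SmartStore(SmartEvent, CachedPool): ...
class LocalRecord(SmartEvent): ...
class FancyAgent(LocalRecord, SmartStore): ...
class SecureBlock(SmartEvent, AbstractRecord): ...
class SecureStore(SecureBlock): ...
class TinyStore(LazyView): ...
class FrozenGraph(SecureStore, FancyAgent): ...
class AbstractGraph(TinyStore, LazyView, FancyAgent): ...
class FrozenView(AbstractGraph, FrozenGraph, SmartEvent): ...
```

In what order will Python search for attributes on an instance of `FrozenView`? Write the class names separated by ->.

L[FrozenView] = FrozenView + merge(L[AbstractGraph], L[FrozenGraph], L[SmartEvent], [AbstractGraph FrozenGraph SmartEvent])
  take AbstractGraph:  [AbstractGraph TinyStore LazyView CachedCache FancyAgent LocalRecord SmartStore SmartEvent AbstractRecord CachedPool object] + [FrozenGraph SecureStore SecureBlock FancyAgent LocalRecord SmartStore SmartEvent AbstractRecord CachedPool object] + [SmartEvent AbstractRecord object] + [AbstractGraph FrozenGraph SmartEvent]
  take TinyStore:  [TinyStore LazyView CachedCache FancyAgent LocalRecord SmartStore SmartEvent AbstractRecord CachedPool object] + [FrozenGraph SecureStore SecureBlock FancyAgent LocalRecord SmartStore SmartEvent AbstractRecord CachedPool object] + [SmartEvent AbstractRecord object] + [FrozenGraph SmartEvent]
  take LazyView:  [LazyView CachedCache FancyAgent LocalRecord SmartStore SmartEvent AbstractRecord CachedPool object] + [FrozenGraph SecureStore SecureBlock FancyAgent LocalRecord SmartStore SmartEvent AbstractRecord CachedPool object] + [SmartEvent AbstractRecord object] + [FrozenGraph SmartEvent]
  take CachedCache:  [CachedCache FancyAgent LocalRecord SmartStore SmartEvent AbstractRecord CachedPool object] + [FrozenGraph SecureStore SecureBlock FancyAgent LocalRecord SmartStore SmartEvent AbstractRecord CachedPool object] + [SmartEvent AbstractRecord object] + [FrozenGraph SmartEvent]
  take FrozenGraph:  [FancyAgent LocalRecord SmartStore SmartEvent AbstractRecord CachedPool object] + [FrozenGraph SecureStore SecureBlock FancyAgent LocalRecord SmartStore SmartEvent AbstractRecord CachedPool object] + [SmartEvent AbstractRecord object] + [FrozenGraph SmartEvent]
  take SecureStore:  [FancyAgent LocalRecord SmartStore SmartEvent AbstractRecord CachedPool object] + [SecureStore SecureBlock FancyAgent LocalRecord SmartStore SmartEvent AbstractRecord CachedPool object] + [SmartEvent AbstractRecord object] + [SmartEvent]
  take SecureBlock:  [FancyAgent LocalRecord SmartStore SmartEvent AbstractRecord CachedPool object] + [SecureBlock FancyAgent LocalRecord SmartStore SmartEvent AbstractRecord CachedPool object] + [SmartEvent AbstractRecord object] + [SmartEvent]
  take FancyAgent:  [FancyAgent LocalRecord SmartStore SmartEvent AbstractRecord CachedPool object] + [FancyAgent LocalRecord SmartStore SmartEvent AbstractRecord CachedPool object] + [SmartEvent AbstractRecord object] + [SmartEvent]
  take LocalRecord:  [LocalRecord SmartStore SmartEvent AbstractRecord CachedPool object] + [LocalRecord SmartStore SmartEvent AbstractRecord CachedPool object] + [SmartEvent AbstractRecord object] + [SmartEvent]
  take SmartStore:  [SmartStore SmartEvent AbstractRecord CachedPool object] + [SmartStore SmartEvent AbstractRecord CachedPool object] + [SmartEvent AbstractRecord object] + [SmartEvent]
  take SmartEvent:  [SmartEvent AbstractRecord CachedPool object] + [SmartEvent AbstractRecord CachedPool object] + [SmartEvent AbstractRecord object] + [SmartEvent]
  take AbstractRecord:  [AbstractRecord CachedPool object] + [AbstractRecord CachedPool object] + [AbstractRecord object]
  take CachedPool:  [CachedPool object] + [CachedPool object] + [object]
  take object:  [object] + [object] + [object]

FrozenView -> AbstractGraph -> TinyStore -> LazyView -> CachedCache -> FrozenGraph -> SecureStore -> SecureBlock -> FancyAgent -> LocalRecord -> SmartStore -> SmartEvent -> AbstractRecord -> CachedPool -> object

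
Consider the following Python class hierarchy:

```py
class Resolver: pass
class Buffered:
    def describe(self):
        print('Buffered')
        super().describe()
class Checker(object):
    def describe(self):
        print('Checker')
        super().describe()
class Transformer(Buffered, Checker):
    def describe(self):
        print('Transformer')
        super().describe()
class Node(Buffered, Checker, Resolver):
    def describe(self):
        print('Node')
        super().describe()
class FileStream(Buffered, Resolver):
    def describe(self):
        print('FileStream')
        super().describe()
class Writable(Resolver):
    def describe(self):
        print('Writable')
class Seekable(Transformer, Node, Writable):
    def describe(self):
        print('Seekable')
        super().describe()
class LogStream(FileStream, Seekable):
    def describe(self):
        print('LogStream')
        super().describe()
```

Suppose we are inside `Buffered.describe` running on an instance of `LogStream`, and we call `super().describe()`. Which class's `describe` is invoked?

Checker

L[LogStream] = LogStream + merge(L[FileStream], L[Seekable], [FileStream Seekable])
  take FileStream:  [FileStream Buffered Resolver object] + [Seekable Transformer Node Buffered Checker Writable Resolver object] + [FileStream Seekable]
  take Seekable:  [Buffered Resolver object] + [Seekable Transformer Node Buffered Checker Writable Resolver object] + [Seekable]
  take Transformer:  [Buffered Resolver object] + [Transformer Node Buffered Checker Writable Resolver object]
  take Node:  [Buffered Resolver object] + [Node Buffered Checker Writable Resolver object]
  take Buffered:  [Buffered Resolver object] + [Buffered Checker Writable Resolver object]
  take Checker:  [Resolver object] + [Checker Writable Resolver object]
  take Writable:  [Resolver object] + [Writable Resolver object]
  take Resolver:  [Resolver object] + [Resolver object]
  take object:  [object] + [object]
MRO: LogStream FileStream Seekable Transformer Node Buffered Checker Writable Resolver object
super() in Buffered.describe on a LogStream instance goes to the class after Buffered in LogStream's MRO: Checker.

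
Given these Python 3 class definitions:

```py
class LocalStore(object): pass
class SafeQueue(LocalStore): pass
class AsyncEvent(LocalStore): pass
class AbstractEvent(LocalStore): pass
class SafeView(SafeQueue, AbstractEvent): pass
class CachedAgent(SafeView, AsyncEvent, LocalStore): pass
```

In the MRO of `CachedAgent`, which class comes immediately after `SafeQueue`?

L[CachedAgent] = CachedAgent + merge(L[SafeView], L[AsyncEvent], L[LocalStore], [SafeView AsyncEvent LocalStore])
  take SafeView:  [SafeView SafeQueue AbstractEvent LocalStore object] + [AsyncEvent LocalStore object] + [LocalStore object] + [SafeView AsyncEvent LocalStore]
  take SafeQueue:  [SafeQueue AbstractEvent LocalStore object] + [AsyncEvent LocalStore object] + [LocalStore object] + [AsyncEvent LocalStore]
  take AbstractEvent:  [AbstractEvent LocalStore object] + [AsyncEvent LocalStore object] + [LocalStore object] + [AsyncEvent LocalStore]
  take AsyncEvent:  [LocalStore object] + [AsyncEvent LocalStore object] + [LocalStore object] + [AsyncEvent LocalStore]
  take LocalStore:  [LocalStore object] + [LocalStore object] + [LocalStore object] + [LocalStore]
  take object:  [object] + [object] + [object]
MRO: CachedAgent SafeView SafeQueue AbstractEvent AsyncEvent LocalStore object
SafeQueue is at position 2; next is AbstractEvent.

AbstractEvent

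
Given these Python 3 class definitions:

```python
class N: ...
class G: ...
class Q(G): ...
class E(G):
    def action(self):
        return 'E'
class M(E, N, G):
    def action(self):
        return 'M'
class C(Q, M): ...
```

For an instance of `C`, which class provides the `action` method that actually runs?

M

L[C] = C + merge(L[Q], L[M], [Q M])
  take Q:  [Q G object] + [M E N G object] + [Q M]
  take M:  [G object] + [M E N G object] + [M]
  take E:  [G object] + [E N G object]
  take N:  [G object] + [N G object]
  take G:  [G object] + [G object]
  take object:  [object] + [object]
MRO: C Q M E N G object
action is defined in: E, M. First along the MRO is M.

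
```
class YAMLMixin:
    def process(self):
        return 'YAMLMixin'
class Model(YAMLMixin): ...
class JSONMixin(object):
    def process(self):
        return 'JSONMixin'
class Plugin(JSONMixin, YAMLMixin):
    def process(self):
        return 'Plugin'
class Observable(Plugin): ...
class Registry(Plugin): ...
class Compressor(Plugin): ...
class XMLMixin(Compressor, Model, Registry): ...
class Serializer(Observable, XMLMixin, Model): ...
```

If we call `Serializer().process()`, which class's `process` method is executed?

Plugin

L[Serializer] = Serializer + merge(L[Observable], L[XMLMixin], L[Model], [Observable XMLMixin Model])
  take Observable:  [Observable Plugin JSONMixin YAMLMixin object] + [XMLMixin Compressor Model Registry Plugin JSONMixin YAMLMixin object] + [Model YAMLMixin object] + [Observable XMLMixin Model]
  take XMLMixin:  [Plugin JSONMixin YAMLMixin object] + [XMLMixin Compressor Model Registry Plugin JSONMixin YAMLMixin object] + [Model YAMLMixin object] + [XMLMixin Model]
  take Compressor:  [Plugin JSONMixin YAMLMixin object] + [Compressor Model Registry Plugin JSONMixin YAMLMixin object] + [Model YAMLMixin object] + [Model]
  take Model:  [Plugin JSONMixin YAMLMixin object] + [Model Registry Plugin JSONMixin YAMLMixin object] + [Model YAMLMixin object] + [Model]
  take Registry:  [Plugin JSONMixin YAMLMixin object] + [Registry Plugin JSONMixin YAMLMixin object] + [YAMLMixin object]
  take Plugin:  [Plugin JSONMixin YAMLMixin object] + [Plugin JSONMixin YAMLMixin object] + [YAMLMixin object]
  take JSONMixin:  [JSONMixin YAMLMixin object] + [JSONMixin YAMLMixin object] + [YAMLMixin object]
  take YAMLMixin:  [YAMLMixin object] + [YAMLMixin object] + [YAMLMixin object]
  take object:  [object] + [object] + [object]
MRO: Serializer Observable XMLMixin Compressor Model Registry Plugin JSONMixin YAMLMixin object
process is defined in: JSONMixin, Plugin, YAMLMixin. First along the MRO is Plugin.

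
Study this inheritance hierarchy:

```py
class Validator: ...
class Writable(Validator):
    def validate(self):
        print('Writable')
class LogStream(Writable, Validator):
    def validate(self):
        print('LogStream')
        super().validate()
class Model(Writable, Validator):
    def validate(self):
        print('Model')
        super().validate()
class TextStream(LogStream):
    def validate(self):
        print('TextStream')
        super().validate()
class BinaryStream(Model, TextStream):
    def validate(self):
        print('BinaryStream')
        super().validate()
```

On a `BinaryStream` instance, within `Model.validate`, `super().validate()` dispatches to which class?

TextStream

L[BinaryStream] = BinaryStream + merge(L[Model], L[TextStream], [Model TextStream])
  take Model:  [Model Writable Validator object] + [TextStream LogStream Writable Validator object] + [Model TextStream]
  take TextStream:  [Writable Validator object] + [TextStream LogStream Writable Validator object] + [TextStream]
  take LogStream:  [Writable Validator object] + [LogStream Writable Validator object]
  take Writable:  [Writable Validator object] + [Writable Validator object]
  take Validator:  [Validator object] + [Validator object]
  take object:  [object] + [object]
MRO: BinaryStream Model TextStream LogStream Writable Validator object
super() in Model.validate on a BinaryStream instance goes to the class after Model in BinaryStream's MRO: TextStream.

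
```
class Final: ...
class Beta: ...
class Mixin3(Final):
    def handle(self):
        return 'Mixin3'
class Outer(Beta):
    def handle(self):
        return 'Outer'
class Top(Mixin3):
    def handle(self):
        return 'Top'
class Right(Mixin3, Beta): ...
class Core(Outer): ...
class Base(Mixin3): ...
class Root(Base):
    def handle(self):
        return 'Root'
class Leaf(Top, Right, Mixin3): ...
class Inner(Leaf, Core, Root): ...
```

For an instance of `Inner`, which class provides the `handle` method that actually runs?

L[Inner] = Inner + merge(L[Leaf], L[Core], L[Root], [Leaf Core Root])
  take Leaf:  [Leaf Top Right Mixin3 Final Beta object] + [Core Outer Beta object] + [Root Base Mixin3 Final object] + [Leaf Core Root]
  take Top:  [Top Right Mixin3 Final Beta object] + [Core Outer Beta object] + [Root Base Mixin3 Final object] + [Core Root]
  take Right:  [Right Mixin3 Final Beta object] + [Core Outer Beta object] + [Root Base Mixin3 Final object] + [Core Root]
  take Core:  [Mixin3 Final Beta object] + [Core Outer Beta object] + [Root Base Mixin3 Final object] + [Core Root]
  take Outer:  [Mixin3 Final Beta object] + [Outer Beta object] + [Root Base Mixin3 Final object] + [Root]
  take Root:  [Mixin3 Final Beta object] + [Beta object] + [Root Base Mixin3 Final object] + [Root]
  take Base:  [Mixin3 Final Beta object] + [Beta object] + [Base Mixin3 Final object]
  take Mixin3:  [Mixin3 Final Beta object] + [Beta object] + [Mixin3 Final object]
  take Final:  [Final Beta object] + [Beta object] + [Final object]
  take Beta:  [Beta object] + [Beta object] + [object]
  take object:  [object] + [object] + [object]
MRO: Inner Leaf Top Right Core Outer Root Base Mixin3 Final Beta object
handle is defined in: Mixin3, Outer, Root, Top. First along the MRO is Top.

Top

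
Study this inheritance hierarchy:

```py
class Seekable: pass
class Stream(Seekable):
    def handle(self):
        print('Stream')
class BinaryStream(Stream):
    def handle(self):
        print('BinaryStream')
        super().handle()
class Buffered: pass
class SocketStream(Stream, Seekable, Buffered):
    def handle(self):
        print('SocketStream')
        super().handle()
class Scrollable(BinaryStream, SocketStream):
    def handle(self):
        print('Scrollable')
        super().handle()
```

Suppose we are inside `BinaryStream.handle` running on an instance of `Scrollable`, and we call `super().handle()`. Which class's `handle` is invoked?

SocketStream

L[Scrollable] = Scrollable + merge(L[BinaryStream], L[SocketStream], [BinaryStream SocketStream])
  take BinaryStream:  [BinaryStream Stream Seekable object] + [SocketStream Stream Seekable Buffered object] + [BinaryStream SocketStream]
  take SocketStream:  [Stream Seekable object] + [SocketStream Stream Seekable Buffered object] + [SocketStream]
  take Stream:  [Stream Seekable object] + [Stream Seekable Buffered object]
  take Seekable:  [Seekable object] + [Seekable Buffered object]
  take Buffered:  [object] + [Buffered object]
  take object:  [object] + [object]
MRO: Scrollable BinaryStream SocketStream Stream Seekable Buffered object
super() in BinaryStream.handle on a Scrollable instance goes to the class after BinaryStream in Scrollable's MRO: SocketStream.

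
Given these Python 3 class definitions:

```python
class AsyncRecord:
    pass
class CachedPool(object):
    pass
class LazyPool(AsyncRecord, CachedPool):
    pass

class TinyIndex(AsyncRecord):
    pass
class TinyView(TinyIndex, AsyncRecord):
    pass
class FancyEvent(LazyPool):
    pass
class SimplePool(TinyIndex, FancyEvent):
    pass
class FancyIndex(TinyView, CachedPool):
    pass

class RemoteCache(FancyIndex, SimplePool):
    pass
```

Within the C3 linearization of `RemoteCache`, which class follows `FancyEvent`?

LazyPool

L[RemoteCache] = RemoteCache + merge(L[FancyIndex], L[SimplePool], [FancyIndex SimplePool])
  take FancyIndex:  [FancyIndex TinyView TinyIndex AsyncRecord CachedPool object] + [SimplePool TinyIndex FancyEvent LazyPool AsyncRecord CachedPool object] + [FancyIndex SimplePool]
  take TinyView:  [TinyView TinyIndex AsyncRecord CachedPool object] + [SimplePool TinyIndex FancyEvent LazyPool AsyncRecord CachedPool object] + [SimplePool]
  take SimplePool:  [TinyIndex AsyncRecord CachedPool object] + [SimplePool TinyIndex FancyEvent LazyPool AsyncRecord CachedPool object] + [SimplePool]
  take TinyIndex:  [TinyIndex AsyncRecord CachedPool object] + [TinyIndex FancyEvent LazyPool AsyncRecord CachedPool object]
  take FancyEvent:  [AsyncRecord CachedPool object] + [FancyEvent LazyPool AsyncRecord CachedPool object]
  take LazyPool:  [AsyncRecord CachedPool object] + [LazyPool AsyncRecord CachedPool object]
  take AsyncRecord:  [AsyncRecord CachedPool object] + [AsyncRecord CachedPool object]
  take CachedPool:  [CachedPool object] + [CachedPool object]
  take object:  [object] + [object]
MRO: RemoteCache FancyIndex TinyView SimplePool TinyIndex FancyEvent LazyPool AsyncRecord CachedPool object
FancyEvent is at position 5; next is LazyPool.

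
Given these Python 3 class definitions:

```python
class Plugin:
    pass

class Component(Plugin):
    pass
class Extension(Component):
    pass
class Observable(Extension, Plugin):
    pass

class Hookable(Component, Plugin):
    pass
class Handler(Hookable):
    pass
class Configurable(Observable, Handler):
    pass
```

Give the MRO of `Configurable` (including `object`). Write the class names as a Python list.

[Configurable, Observable, Extension, Handler, Hookable, Component, Plugin, object]

L[Configurable] = Configurable + merge(L[Observable], L[Handler], [Observable Handler])
  take Observable:  [Observable Extension Component Plugin object] + [Handler Hookable Component Plugin object] + [Observable Handler]
  take Extension:  [Extension Component Plugin object] + [Handler Hookable Component Plugin object] + [Handler]
  take Handler:  [Component Plugin object] + [Handler Hookable Component Plugin object] + [Handler]
  take Hookable:  [Component Plugin object] + [Hookable Component Plugin object]
  take Component:  [Component Plugin object] + [Component Plugin object]
  take Plugin:  [Plugin object] + [Plugin object]
  take object:  [object] + [object]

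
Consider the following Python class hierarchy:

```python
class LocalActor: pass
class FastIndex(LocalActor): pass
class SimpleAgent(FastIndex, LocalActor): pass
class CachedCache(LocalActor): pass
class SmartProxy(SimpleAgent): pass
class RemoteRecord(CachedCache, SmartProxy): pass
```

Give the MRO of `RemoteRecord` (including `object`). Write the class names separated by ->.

RemoteRecord -> CachedCache -> SmartProxy -> SimpleAgent -> FastIndex -> LocalActor -> object

L[RemoteRecord] = RemoteRecord + merge(L[CachedCache], L[SmartProxy], [CachedCache SmartProxy])
  take CachedCache:  [CachedCache LocalActor object] + [SmartProxy SimpleAgent FastIndex LocalActor object] + [CachedCache SmartProxy]
  take SmartProxy:  [LocalActor object] + [SmartProxy SimpleAgent FastIndex LocalActor object] + [SmartProxy]
  take SimpleAgent:  [LocalActor object] + [SimpleAgent FastIndex LocalActor object]
  take FastIndex:  [LocalActor object] + [FastIndex LocalActor object]
  take LocalActor:  [LocalActor object] + [LocalActor object]
  take object:  [object] + [object]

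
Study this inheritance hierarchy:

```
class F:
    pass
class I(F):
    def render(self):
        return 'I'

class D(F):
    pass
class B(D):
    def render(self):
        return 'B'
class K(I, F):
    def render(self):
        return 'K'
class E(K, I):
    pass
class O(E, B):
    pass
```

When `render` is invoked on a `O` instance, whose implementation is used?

K

L[O] = O + merge(L[E], L[B], [E B])
  take E:  [E K I F object] + [B D F object] + [E B]
  take K:  [K I F object] + [B D F object] + [B]
  take I:  [I F object] + [B D F object] + [B]
  take B:  [F object] + [B D F object] + [B]
  take D:  [F object] + [D F object]
  take F:  [F object] + [F object]
  take object:  [object] + [object]
MRO: O E K I B D F object
render is defined in: B, I, K. First along the MRO is K.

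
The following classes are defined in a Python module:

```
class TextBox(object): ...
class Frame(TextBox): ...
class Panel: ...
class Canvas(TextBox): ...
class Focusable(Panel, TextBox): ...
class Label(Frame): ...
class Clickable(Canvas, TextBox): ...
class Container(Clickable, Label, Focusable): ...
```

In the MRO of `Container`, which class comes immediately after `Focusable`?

Panel

L[Container] = Container + merge(L[Clickable], L[Label], L[Focusable], [Clickable Label Focusable])
  take Clickable:  [Clickable Canvas TextBox object] + [Label Frame TextBox object] + [Focusable Panel TextBox object] + [Clickable Label Focusable]
  take Canvas:  [Canvas TextBox object] + [Label Frame TextBox object] + [Focusable Panel TextBox object] + [Label Focusable]
  take Label:  [TextBox object] + [Label Frame TextBox object] + [Focusable Panel TextBox object] + [Label Focusable]
  take Frame:  [TextBox object] + [Frame TextBox object] + [Focusable Panel TextBox object] + [Focusable]
  take Focusable:  [TextBox object] + [TextBox object] + [Focusable Panel TextBox object] + [Focusable]
  take Panel:  [TextBox object] + [TextBox object] + [Panel TextBox object]
  take TextBox:  [TextBox object] + [TextBox object] + [TextBox object]
  take object:  [object] + [object] + [object]
MRO: Container Clickable Canvas Label Frame Focusable Panel TextBox object
Focusable is at position 5; next is Panel.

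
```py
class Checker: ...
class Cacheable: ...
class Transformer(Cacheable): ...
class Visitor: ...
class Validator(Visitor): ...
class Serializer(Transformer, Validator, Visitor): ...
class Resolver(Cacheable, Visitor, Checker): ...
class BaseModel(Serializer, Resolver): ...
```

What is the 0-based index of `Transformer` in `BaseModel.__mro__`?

2

L[BaseModel] = BaseModel + merge(L[Serializer], L[Resolver], [Serializer Resolver])
  take Serializer:  [Serializer Transformer Cacheable Validator Visitor object] + [Resolver Cacheable Visitor Checker object] + [Serializer Resolver]
  take Transformer:  [Transformer Cacheable Validator Visitor object] + [Resolver Cacheable Visitor Checker object] + [Resolver]
  take Resolver:  [Cacheable Validator Visitor object] + [Resolver Cacheable Visitor Checker object] + [Resolver]
  take Cacheable:  [Cacheable Validator Visitor object] + [Cacheable Visitor Checker object]
  take Validator:  [Validator Visitor object] + [Visitor Checker object]
  take Visitor:  [Visitor object] + [Visitor Checker object]
  take Checker:  [object] + [Checker object]
  take object:  [object] + [object]
MRO: BaseModel Serializer Transformer Resolver Cacheable Validator Visitor Checker object
Transformer sits at index 2.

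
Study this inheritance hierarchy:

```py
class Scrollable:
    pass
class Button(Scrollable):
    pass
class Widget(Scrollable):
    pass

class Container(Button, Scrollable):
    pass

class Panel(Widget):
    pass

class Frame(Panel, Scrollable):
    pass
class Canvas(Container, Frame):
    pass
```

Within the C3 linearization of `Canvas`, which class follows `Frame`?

L[Canvas] = Canvas + merge(L[Container], L[Frame], [Container Frame])
  take Container:  [Container Button Scrollable object] + [Frame Panel Widget Scrollable object] + [Container Frame]
  take Button:  [Button Scrollable object] + [Frame Panel Widget Scrollable object] + [Frame]
  take Frame:  [Scrollable object] + [Frame Panel Widget Scrollable object] + [Frame]
  take Panel:  [Scrollable object] + [Panel Widget Scrollable object]
  take Widget:  [Scrollable object] + [Widget Scrollable object]
  take Scrollable:  [Scrollable object] + [Scrollable object]
  take object:  [object] + [object]
MRO: Canvas Container Button Frame Panel Widget Scrollable object
Frame is at position 3; next is Panel.

Panel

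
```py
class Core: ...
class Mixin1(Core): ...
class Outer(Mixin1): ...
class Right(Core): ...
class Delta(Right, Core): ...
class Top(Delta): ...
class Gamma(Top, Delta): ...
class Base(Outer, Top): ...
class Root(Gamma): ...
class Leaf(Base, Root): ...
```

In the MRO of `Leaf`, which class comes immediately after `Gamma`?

L[Leaf] = Leaf + merge(L[Base], L[Root], [Base Root])
  take Base:  [Base Outer Mixin1 Top Delta Right Core object] + [Root Gamma Top Delta Right Core object] + [Base Root]
  take Outer:  [Outer Mixin1 Top Delta Right Core object] + [Root Gamma Top Delta Right Core object] + [Root]
  take Mixin1:  [Mixin1 Top Delta Right Core object] + [Root Gamma Top Delta Right Core object] + [Root]
  take Root:  [Top Delta Right Core object] + [Root Gamma Top Delta Right Core object] + [Root]
  take Gamma:  [Top Delta Right Core object] + [Gamma Top Delta Right Core object]
  take Top:  [Top Delta Right Core object] + [Top Delta Right Core object]
  take Delta:  [Delta Right Core object] + [Delta Right Core object]
  take Right:  [Right Core object] + [Right Core object]
  take Core:  [Core object] + [Core object]
  take object:  [object] + [object]
MRO: Leaf Base Outer Mixin1 Root Gamma Top Delta Right Core object
Gamma is at position 5; next is Top.

Top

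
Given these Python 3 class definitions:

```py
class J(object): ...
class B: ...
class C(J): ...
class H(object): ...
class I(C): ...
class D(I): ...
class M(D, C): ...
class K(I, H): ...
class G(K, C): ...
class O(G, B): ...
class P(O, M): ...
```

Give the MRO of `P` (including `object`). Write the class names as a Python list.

[P, O, G, K, M, D, I, C, J, H, B, object]

L[P] = P + merge(L[O], L[M], [O M])
  take O:  [O G K I C J H B object] + [M D I C J object] + [O M]
  take G:  [G K I C J H B object] + [M D I C J object] + [M]
  take K:  [K I C J H B object] + [M D I C J object] + [M]
  take M:  [I C J H B object] + [M D I C J object] + [M]
  take D:  [I C J H B object] + [D I C J object]
  take I:  [I C J H B object] + [I C J object]
  take C:  [C J H B object] + [C J object]
  take J:  [J H B object] + [J object]
  take H:  [H B object] + [object]
  take B:  [B object] + [object]
  take object:  [object] + [object]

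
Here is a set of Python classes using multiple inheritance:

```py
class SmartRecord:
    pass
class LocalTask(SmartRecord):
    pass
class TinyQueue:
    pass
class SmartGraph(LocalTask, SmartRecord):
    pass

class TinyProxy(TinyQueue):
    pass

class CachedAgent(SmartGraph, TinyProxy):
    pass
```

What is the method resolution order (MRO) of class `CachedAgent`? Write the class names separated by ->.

L[CachedAgent] = CachedAgent + merge(L[SmartGraph], L[TinyProxy], [SmartGraph TinyProxy])
  take SmartGraph:  [SmartGraph LocalTask SmartRecord object] + [TinyProxy TinyQueue object] + [SmartGraph TinyProxy]
  take LocalTask:  [LocalTask SmartRecord object] + [TinyProxy TinyQueue object] + [TinyProxy]
  take SmartRecord:  [SmartRecord object] + [TinyProxy TinyQueue object] + [TinyProxy]
  take TinyProxy:  [object] + [TinyProxy TinyQueue object] + [TinyProxy]
  take TinyQueue:  [object] + [TinyQueue object]
  take object:  [object] + [object]

CachedAgent -> SmartGraph -> LocalTask -> SmartRecord -> TinyProxy -> TinyQueue -> object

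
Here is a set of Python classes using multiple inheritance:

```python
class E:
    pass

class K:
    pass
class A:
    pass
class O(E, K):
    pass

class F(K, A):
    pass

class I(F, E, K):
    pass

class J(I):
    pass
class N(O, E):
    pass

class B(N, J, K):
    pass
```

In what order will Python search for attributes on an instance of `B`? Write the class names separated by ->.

L[B] = B + merge(L[N], L[J], L[K], [N J K])
  take N:  [N O E K object] + [J I F E K A object] + [K object] + [N J K]
  take O:  [O E K object] + [J I F E K A object] + [K object] + [J K]
  take J:  [E K object] + [J I F E K A object] + [K object] + [J K]
  take I:  [E K object] + [I F E K A object] + [K object] + [K]
  take F:  [E K object] + [F E K A object] + [K object] + [K]
  take E:  [E K object] + [E K A object] + [K object] + [K]
  take K:  [K object] + [K A object] + [K object] + [K]
  take A:  [object] + [A object] + [object]
  take object:  [object] + [object] + [object]

B -> N -> O -> J -> I -> F -> E -> K -> A -> object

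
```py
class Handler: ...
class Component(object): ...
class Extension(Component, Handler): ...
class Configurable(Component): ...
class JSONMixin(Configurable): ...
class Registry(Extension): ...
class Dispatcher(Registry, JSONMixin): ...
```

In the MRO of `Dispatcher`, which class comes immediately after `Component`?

Handler

L[Dispatcher] = Dispatcher + merge(L[Registry], L[JSONMixin], [Registry JSONMixin])
  take Registry:  [Registry Extension Component Handler object] + [JSONMixin Configurable Component object] + [Registry JSONMixin]
  take Extension:  [Extension Component Handler object] + [JSONMixin Configurable Component object] + [JSONMixin]
  take JSONMixin:  [Component Handler object] + [JSONMixin Configurable Component object] + [JSONMixin]
  take Configurable:  [Component Handler object] + [Configurable Component object]
  take Component:  [Component Handler object] + [Component object]
  take Handler:  [Handler object] + [object]
  take object:  [object] + [object]
MRO: Dispatcher Registry Extension JSONMixin Configurable Component Handler object
Component is at position 5; next is Handler.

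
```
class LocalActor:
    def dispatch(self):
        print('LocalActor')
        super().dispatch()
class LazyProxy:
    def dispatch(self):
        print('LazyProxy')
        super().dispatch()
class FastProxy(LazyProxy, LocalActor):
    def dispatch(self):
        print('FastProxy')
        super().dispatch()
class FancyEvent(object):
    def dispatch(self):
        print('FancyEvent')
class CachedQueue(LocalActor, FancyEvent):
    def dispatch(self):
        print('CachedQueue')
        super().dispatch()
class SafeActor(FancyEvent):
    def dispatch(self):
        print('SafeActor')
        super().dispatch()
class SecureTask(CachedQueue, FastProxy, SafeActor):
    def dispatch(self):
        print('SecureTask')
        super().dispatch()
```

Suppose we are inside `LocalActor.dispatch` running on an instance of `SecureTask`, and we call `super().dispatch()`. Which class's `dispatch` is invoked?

L[SecureTask] = SecureTask + merge(L[CachedQueue], L[FastProxy], L[SafeActor], [CachedQueue FastProxy SafeActor])
  take CachedQueue:  [CachedQueue LocalActor FancyEvent object] + [FastProxy LazyProxy LocalActor object] + [SafeActor FancyEvent object] + [CachedQueue FastProxy SafeActor]
  take FastProxy:  [LocalActor FancyEvent object] + [FastProxy LazyProxy LocalActor object] + [SafeActor FancyEvent object] + [FastProxy SafeActor]
  take LazyProxy:  [LocalActor FancyEvent object] + [LazyProxy LocalActor object] + [SafeActor FancyEvent object] + [SafeActor]
  take LocalActor:  [LocalActor FancyEvent object] + [LocalActor object] + [SafeActor FancyEvent object] + [SafeActor]
  take SafeActor:  [FancyEvent object] + [object] + [SafeActor FancyEvent object] + [SafeActor]
  take FancyEvent:  [FancyEvent object] + [object] + [FancyEvent object]
  take object:  [object] + [object] + [object]
MRO: SecureTask CachedQueue FastProxy LazyProxy LocalActor SafeActor FancyEvent object
super() in LocalActor.dispatch on a SecureTask instance goes to the class after LocalActor in SecureTask's MRO: SafeActor.

SafeActor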